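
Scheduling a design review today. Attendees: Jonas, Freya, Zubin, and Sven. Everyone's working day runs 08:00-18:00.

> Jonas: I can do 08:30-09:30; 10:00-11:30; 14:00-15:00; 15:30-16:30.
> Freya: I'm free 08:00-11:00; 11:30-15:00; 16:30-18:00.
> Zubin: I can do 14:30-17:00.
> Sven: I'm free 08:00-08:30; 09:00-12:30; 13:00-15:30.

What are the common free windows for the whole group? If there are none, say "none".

Jonas ∩ Freya: 08:30-09:30, 10:00-11:00, 14:00-15:00.
Jonas ∩ Freya ∩ Zubin: 14:30-15:00.
Jonas ∩ Freya ∩ Zubin ∩ Sven: 14:30-15:00.

14:30-15:00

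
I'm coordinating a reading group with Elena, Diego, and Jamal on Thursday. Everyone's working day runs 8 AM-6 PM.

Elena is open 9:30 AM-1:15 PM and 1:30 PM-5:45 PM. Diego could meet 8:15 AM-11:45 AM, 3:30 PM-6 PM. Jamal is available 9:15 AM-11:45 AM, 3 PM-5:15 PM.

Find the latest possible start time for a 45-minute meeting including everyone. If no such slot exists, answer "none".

Elena ∩ Diego: 09:30-11:45, 15:30-17:45.
Elena ∩ Diego ∩ Jamal: 09:30-11:45, 15:30-17:15.
So the common availability across everyone is 09:30-11:45, 15:30-17:15.
The last common window of at least 45 minutes is 15:30-17:15; a 45-minute meeting can start as late as 16:30 and still end by 17:15.

16:30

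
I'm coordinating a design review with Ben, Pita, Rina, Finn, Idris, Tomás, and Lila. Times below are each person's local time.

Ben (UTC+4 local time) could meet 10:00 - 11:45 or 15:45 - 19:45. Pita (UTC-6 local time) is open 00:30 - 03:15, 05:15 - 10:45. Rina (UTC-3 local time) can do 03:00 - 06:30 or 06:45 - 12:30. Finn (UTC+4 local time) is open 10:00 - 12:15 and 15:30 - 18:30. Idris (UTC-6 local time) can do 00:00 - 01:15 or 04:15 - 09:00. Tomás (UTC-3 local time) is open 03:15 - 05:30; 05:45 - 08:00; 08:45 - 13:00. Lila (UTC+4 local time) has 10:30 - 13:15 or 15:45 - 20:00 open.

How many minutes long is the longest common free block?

165

Ben in UTC: 06:00-07:45, 11:45-15:45 (subtract 4h to convert from UTC+4).
Pita in UTC: 06:30-09:15, 11:15-16:45 (add 6h to convert from UTC-6).
Rina in UTC: 06:00-09:30, 09:45-15:30 (add 3h to convert from UTC-3).
Finn in UTC: 06:00-08:15, 11:30-14:30 (subtract 4h to convert from UTC+4).
Idris in UTC: 06:00-07:15, 10:15-15:00 (add 6h to convert from UTC-6).
Tomás in UTC: 06:15-08:30, 08:45-11:00, 11:45-16:00 (add 3h to convert from UTC-3).
Lila in UTC: 06:30-09:15, 11:45-16:00 (subtract 4h to convert from UTC+4).
Ben ∩ Pita: 06:30-07:45, 11:45-15:45.
Ben ∩ Pita ∩ Rina: 06:30-07:45, 11:45-15:30.
Ben ∩ Pita ∩ Rina ∩ Finn: 06:30-07:45, 11:45-14:30.
Ben ∩ Pita ∩ Rina ∩ Finn ∩ Idris: 06:30-07:15, 11:45-14:30.
Ben ∩ Pita ∩ Rina ∩ Finn ∩ Idris ∩ Tomás: 06:30-07:15, 11:45-14:30.
Ben ∩ Pita ∩ Rina ∩ Finn ∩ Idris ∩ Tomás ∩ Lila: 06:30-07:15, 11:45-14:30.
The longest is 11:45-14:30 at 165 minutes.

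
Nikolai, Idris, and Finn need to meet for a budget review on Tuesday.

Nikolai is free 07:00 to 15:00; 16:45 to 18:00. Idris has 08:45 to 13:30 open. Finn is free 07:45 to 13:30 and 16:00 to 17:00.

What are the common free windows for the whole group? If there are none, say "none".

Nikolai ∩ Idris: 08:45-13:30.
Nikolai ∩ Idris ∩ Finn: 08:45-13:30.
Those are the intersection windows.

08:45-13:30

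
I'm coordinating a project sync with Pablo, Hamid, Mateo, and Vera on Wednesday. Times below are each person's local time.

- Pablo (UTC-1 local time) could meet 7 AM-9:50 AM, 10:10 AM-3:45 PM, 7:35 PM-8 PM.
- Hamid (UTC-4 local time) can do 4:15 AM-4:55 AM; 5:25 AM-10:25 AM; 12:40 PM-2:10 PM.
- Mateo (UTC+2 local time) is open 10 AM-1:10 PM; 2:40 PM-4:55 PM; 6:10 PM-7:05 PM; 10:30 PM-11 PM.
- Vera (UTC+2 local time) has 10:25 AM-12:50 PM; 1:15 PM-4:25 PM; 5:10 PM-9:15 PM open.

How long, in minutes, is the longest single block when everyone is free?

105

Pablo in UTC: 08:00-10:50, 11:10-16:45, 20:35-21:00 (add 1h to convert from UTC-1).
Hamid in UTC: 08:15-08:55, 09:25-14:25, 16:40-18:10 (add 4h to convert from UTC-4).
Mateo in UTC: 08:00-11:10, 12:40-14:55, 16:10-17:05, 20:30-21:00 (subtract 2h to convert from UTC+2).
Vera in UTC: 08:25-10:50, 11:15-14:25, 15:10-19:15 (subtract 2h to convert from UTC+2).
Pablo ∩ Hamid: 08:15-08:55, 09:25-10:50, 11:10-14:25, 16:40-16:45.
Pablo ∩ Hamid ∩ Mateo: 08:15-08:55, 09:25-10:50, 12:40-14:25, 16:40-16:45.
Pablo ∩ Hamid ∩ Mateo ∩ Vera: 08:25-08:55, 09:25-10:50, 12:40-14:25, 16:40-16:45.
The longest is 12:40-14:25 at 105 minutes.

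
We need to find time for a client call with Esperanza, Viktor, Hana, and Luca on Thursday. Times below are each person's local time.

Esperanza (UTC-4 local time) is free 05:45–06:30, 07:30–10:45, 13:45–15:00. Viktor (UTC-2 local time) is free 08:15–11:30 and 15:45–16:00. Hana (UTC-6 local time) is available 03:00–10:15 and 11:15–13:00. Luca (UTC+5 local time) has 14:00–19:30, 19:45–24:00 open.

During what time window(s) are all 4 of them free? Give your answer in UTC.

Esperanza in UTC: 09:45-10:30, 11:30-14:45, 17:45-19:00 (add 4h to convert from UTC-4).
Viktor in UTC: 10:15-13:30, 17:45-18:00 (add 2h to convert from UTC-2).
Hana in UTC: 09:00-16:15, 17:15-19:00 (add 6h to convert from UTC-6).
Luca in UTC: 09:00-14:30, 14:45-19:00 (subtract 5h to convert from UTC+5).
Esperanza ∩ Viktor: 10:15-10:30, 11:30-13:30, 17:45-18:00.
Esperanza ∩ Viktor ∩ Hana: 10:15-10:30, 11:30-13:30, 17:45-18:00.
Esperanza ∩ Viktor ∩ Hana ∩ Luca: 10:15-10:30, 11:30-13:30, 17:45-18:00.
So the common availability across everyone is 10:15-10:30, 11:30-13:30, 17:45-18:00.

10:15-10:30, 11:30-13:30, 17:45-18:00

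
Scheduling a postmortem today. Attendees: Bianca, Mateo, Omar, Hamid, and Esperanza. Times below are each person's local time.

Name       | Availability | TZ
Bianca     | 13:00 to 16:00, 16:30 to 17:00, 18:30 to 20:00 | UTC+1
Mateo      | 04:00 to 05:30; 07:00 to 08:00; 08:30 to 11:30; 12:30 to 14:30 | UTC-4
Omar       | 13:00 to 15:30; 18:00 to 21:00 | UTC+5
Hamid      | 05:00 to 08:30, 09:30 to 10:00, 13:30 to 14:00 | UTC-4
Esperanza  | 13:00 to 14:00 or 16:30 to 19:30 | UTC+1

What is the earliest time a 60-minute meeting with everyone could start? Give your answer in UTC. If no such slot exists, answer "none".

none

Bianca in UTC: 12:00-15:00, 15:30-16:00, 17:30-19:00 (subtract 1h to convert from UTC+1).
Mateo in UTC: 08:00-09:30, 11:00-12:00, 12:30-15:30, 16:30-18:30 (add 4h to convert from UTC-4).
Omar in UTC: 08:00-10:30, 13:00-16:00 (subtract 5h to convert from UTC+5).
Hamid in UTC: 09:00-12:30, 13:30-14:00, 17:30-18:00 (add 4h to convert from UTC-4).
Esperanza in UTC: 12:00-13:00, 15:30-18:30 (subtract 1h to convert from UTC+1).
Bianca ∩ Mateo: 12:30-15:00, 17:30-18:30.
Bianca ∩ Mateo ∩ Omar: 13:00-15:00.
Bianca ∩ Mateo ∩ Omar ∩ Hamid: 13:30-14:00.
Bianca ∩ Mateo ∩ Omar ∩ Hamid ∩ Esperanza: ∅.
There is no time when everyone is free.
No common window is at least 60 minutes long.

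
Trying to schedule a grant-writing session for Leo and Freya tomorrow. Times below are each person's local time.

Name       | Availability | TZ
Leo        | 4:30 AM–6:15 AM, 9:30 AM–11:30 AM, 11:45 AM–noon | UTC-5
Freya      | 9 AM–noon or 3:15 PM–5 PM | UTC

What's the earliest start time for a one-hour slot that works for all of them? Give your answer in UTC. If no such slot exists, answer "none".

09:30

Leo in UTC: 09:30-11:15, 14:30-16:30, 16:45-17:00 (add 5h to convert from UTC-5).
Freya in UTC: 09:00-12:00, 15:15-17:00.
Leo ∩ Freya: 09:30-11:15, 15:15-16:30, 16:45-17:00.
Those are the intersection windows.
The first common window of at least 60 minutes is 09:30-11:15, so the earliest start is 09:30.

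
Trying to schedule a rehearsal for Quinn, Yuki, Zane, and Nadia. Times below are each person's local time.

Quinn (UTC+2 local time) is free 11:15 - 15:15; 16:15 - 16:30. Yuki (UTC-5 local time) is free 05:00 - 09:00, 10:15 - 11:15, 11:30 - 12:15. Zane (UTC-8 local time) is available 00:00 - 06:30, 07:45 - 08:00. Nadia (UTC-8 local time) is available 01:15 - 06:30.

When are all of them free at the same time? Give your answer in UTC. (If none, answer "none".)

10:00-13:15

Quinn in UTC: 09:15-13:15, 14:15-14:30 (subtract 2h to convert from UTC+2).
Yuki in UTC: 10:00-14:00, 15:15-16:15, 16:30-17:15 (add 5h to convert from UTC-5).
Zane in UTC: 08:00-14:30, 15:45-16:00 (add 8h to convert from UTC-8).
Nadia in UTC: 09:15-14:30 (add 8h to convert from UTC-8).
Quinn ∩ Yuki: 10:00-13:15.
Quinn ∩ Yuki ∩ Zane: 10:00-13:15.
Quinn ∩ Yuki ∩ Zane ∩ Nadia: 10:00-13:15.
Those are the intersection windows.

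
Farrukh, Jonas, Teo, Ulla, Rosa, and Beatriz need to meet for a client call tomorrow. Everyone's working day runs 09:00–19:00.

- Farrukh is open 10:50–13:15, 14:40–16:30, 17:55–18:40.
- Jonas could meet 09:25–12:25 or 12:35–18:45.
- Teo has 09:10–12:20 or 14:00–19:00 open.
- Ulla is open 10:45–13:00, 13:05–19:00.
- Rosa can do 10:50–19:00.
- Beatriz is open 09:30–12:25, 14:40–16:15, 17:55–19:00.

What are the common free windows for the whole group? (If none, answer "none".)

Farrukh ∩ Jonas: 10:50-12:25, 12:35-13:15, 14:40-16:30, 17:55-18:40.
Farrukh ∩ Jonas ∩ Teo: 10:50-12:20, 14:40-16:30, 17:55-18:40.
Farrukh ∩ Jonas ∩ Teo ∩ Ulla: 10:50-12:20, 14:40-16:30, 17:55-18:40.
Farrukh ∩ Jonas ∩ Teo ∩ Ulla ∩ Rosa: 10:50-12:20, 14:40-16:30, 17:55-18:40.
Farrukh ∩ Jonas ∩ Teo ∩ Ulla ∩ Rosa ∩ Beatriz: 10:50-12:20, 14:40-16:15, 17:55-18:40.

10:50-12:20, 14:40-16:15, 17:55-18:40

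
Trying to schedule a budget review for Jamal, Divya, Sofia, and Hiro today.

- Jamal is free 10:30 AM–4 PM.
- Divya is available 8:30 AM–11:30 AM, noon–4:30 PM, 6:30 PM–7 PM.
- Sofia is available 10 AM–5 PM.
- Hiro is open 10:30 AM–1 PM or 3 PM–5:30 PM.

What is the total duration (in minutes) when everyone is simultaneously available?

Jamal ∩ Divya: 10:30-11:30, 12:00-16:00.
Jamal ∩ Divya ∩ Sofia: 10:30-11:30, 12:00-16:00.
Jamal ∩ Divya ∩ Sofia ∩ Hiro: 10:30-11:30, 12:00-13:00, 15:00-16:00.
Summing the common windows: 60 + 60 + 60 = 180 minutes.

180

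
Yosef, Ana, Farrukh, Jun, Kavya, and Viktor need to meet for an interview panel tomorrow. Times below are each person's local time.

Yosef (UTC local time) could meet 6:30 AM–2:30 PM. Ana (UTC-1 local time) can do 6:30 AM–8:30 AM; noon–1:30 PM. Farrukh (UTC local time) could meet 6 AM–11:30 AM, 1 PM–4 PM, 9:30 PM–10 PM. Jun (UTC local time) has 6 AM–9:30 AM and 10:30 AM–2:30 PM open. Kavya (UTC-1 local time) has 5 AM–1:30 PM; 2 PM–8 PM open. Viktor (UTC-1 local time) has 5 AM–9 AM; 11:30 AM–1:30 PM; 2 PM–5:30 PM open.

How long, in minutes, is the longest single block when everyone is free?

Yosef in UTC: 06:30-14:30.
Ana in UTC: 07:30-09:30, 13:00-14:30 (add 1h to convert from UTC-1).
Farrukh in UTC: 06:00-11:30, 13:00-16:00, 21:30-22:00.
Jun in UTC: 06:00-09:30, 10:30-14:30.
Kavya in UTC: 06:00-14:30, 15:00-21:00 (add 1h to convert from UTC-1).
Viktor in UTC: 06:00-10:00, 12:30-14:30, 15:00-18:30 (add 1h to convert from UTC-1).
Yosef ∩ Ana: 07:30-09:30, 13:00-14:30.
Yosef ∩ Ana ∩ Farrukh: 07:30-09:30, 13:00-14:30.
Yosef ∩ Ana ∩ Farrukh ∩ Jun: 07:30-09:30, 13:00-14:30.
Yosef ∩ Ana ∩ Farrukh ∩ Jun ∩ Kavya: 07:30-09:30, 13:00-14:30.
Yosef ∩ Ana ∩ Farrukh ∩ Jun ∩ Kavya ∩ Viktor: 07:30-09:30, 13:00-14:30.
Those are the intersection windows.
The longest is 07:30-09:30 at 120 minutes.

120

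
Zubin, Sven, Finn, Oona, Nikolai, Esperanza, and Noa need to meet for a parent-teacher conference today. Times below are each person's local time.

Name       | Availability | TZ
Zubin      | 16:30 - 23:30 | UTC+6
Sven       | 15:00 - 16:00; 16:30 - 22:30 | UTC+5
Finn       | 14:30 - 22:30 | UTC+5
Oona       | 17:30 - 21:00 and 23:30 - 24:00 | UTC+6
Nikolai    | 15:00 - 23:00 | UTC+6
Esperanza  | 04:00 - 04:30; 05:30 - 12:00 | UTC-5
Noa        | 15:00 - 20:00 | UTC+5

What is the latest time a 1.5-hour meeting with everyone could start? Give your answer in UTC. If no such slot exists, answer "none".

13:30

Zubin in UTC: 10:30-17:30 (subtract 6h to convert from UTC+6).
Sven in UTC: 10:00-11:00, 11:30-17:30 (subtract 5h to convert from UTC+5).
Finn in UTC: 09:30-17:30 (subtract 5h to convert from UTC+5).
Oona in UTC: 11:30-15:00, 17:30-18:00 (subtract 6h to convert from UTC+6).
Nikolai in UTC: 09:00-17:00 (subtract 6h to convert from UTC+6).
Esperanza in UTC: 09:00-09:30, 10:30-17:00 (add 5h to convert from UTC-5).
Noa in UTC: 10:00-15:00 (subtract 5h to convert from UTC+5).
Zubin ∩ Sven: 10:30-11:00, 11:30-17:30.
Zubin ∩ Sven ∩ Finn: 10:30-11:00, 11:30-17:30.
Zubin ∩ Sven ∩ Finn ∩ Oona: 11:30-15:00.
Zubin ∩ Sven ∩ Finn ∩ Oona ∩ Nikolai: 11:30-15:00.
Zubin ∩ Sven ∩ Finn ∩ Oona ∩ Nikolai ∩ Esperanza: 11:30-15:00.
Zubin ∩ Sven ∩ Finn ∩ Oona ∩ Nikolai ∩ Esperanza ∩ Noa: 11:30-15:00.
The last common window of at least 90 minutes is 11:30-15:00; a 90-minute meeting can start as late as 13:30 and still end by 15:00.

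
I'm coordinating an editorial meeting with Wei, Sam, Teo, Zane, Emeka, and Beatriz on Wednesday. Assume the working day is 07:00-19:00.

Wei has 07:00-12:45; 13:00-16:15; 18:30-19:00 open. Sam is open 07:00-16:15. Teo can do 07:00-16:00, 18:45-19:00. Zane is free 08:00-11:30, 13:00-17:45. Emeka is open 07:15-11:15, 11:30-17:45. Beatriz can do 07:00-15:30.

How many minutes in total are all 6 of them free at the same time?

345

Wei ∩ Sam: 07:00-12:45, 13:00-16:15.
Wei ∩ Sam ∩ Teo: 07:00-12:45, 13:00-16:00.
Wei ∩ Sam ∩ Teo ∩ Zane: 08:00-11:30, 13:00-16:00.
Wei ∩ Sam ∩ Teo ∩ Zane ∩ Emeka: 08:00-11:15, 13:00-16:00.
Wei ∩ Sam ∩ Teo ∩ Zane ∩ Emeka ∩ Beatriz: 08:00-11:15, 13:00-15:30.
So the common availability across everyone is 08:00-11:15, 13:00-15:30.
Summing the common windows: 195 + 150 = 345 minutes.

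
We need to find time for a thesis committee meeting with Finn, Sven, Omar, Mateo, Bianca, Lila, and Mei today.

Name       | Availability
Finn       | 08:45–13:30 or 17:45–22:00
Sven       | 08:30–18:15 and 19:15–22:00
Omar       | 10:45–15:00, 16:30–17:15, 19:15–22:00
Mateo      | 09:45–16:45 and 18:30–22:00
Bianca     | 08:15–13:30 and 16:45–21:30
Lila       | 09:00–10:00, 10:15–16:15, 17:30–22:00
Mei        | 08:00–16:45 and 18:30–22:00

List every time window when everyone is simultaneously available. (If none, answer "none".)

Finn ∩ Sven: 08:45-13:30, 17:45-18:15, 19:15-22:00.
Finn ∩ Sven ∩ Omar: 10:45-13:30, 19:15-22:00.
Finn ∩ Sven ∩ Omar ∩ Mateo: 10:45-13:30, 19:15-22:00.
Finn ∩ Sven ∩ Omar ∩ Mateo ∩ Bianca: 10:45-13:30, 19:15-21:30.
Finn ∩ Sven ∩ Omar ∩ Mateo ∩ Bianca ∩ Lila: 10:45-13:30, 19:15-21:30.
Finn ∩ Sven ∩ Omar ∩ Mateo ∩ Bianca ∩ Lila ∩ Mei: 10:45-13:30, 19:15-21:30.
Those are the intersection windows.

10:45-13:30, 19:15-21:30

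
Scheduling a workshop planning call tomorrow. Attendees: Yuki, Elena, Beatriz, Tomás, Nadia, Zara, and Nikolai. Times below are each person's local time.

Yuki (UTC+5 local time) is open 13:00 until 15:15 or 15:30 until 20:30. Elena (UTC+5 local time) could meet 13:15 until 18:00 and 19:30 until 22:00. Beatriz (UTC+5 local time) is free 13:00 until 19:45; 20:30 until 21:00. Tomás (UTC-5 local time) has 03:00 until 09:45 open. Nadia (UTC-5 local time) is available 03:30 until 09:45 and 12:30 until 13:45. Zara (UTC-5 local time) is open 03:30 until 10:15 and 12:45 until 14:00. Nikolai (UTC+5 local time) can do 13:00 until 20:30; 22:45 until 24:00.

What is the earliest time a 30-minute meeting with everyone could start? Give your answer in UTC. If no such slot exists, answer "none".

Yuki in UTC: 08:00-10:15, 10:30-15:30 (subtract 5h to convert from UTC+5).
Elena in UTC: 08:15-13:00, 14:30-17:00 (subtract 5h to convert from UTC+5).
Beatriz in UTC: 08:00-14:45, 15:30-16:00 (subtract 5h to convert from UTC+5).
Tomás in UTC: 08:00-14:45 (add 5h to convert from UTC-5).
Nadia in UTC: 08:30-14:45, 17:30-18:45 (add 5h to convert from UTC-5).
Zara in UTC: 08:30-15:15, 17:45-19:00 (add 5h to convert from UTC-5).
Nikolai in UTC: 08:00-15:30, 17:45-19:00 (subtract 5h to convert from UTC+5).
Yuki ∩ Elena: 08:15-10:15, 10:30-13:00, 14:30-15:30.
Yuki ∩ Elena ∩ Beatriz: 08:15-10:15, 10:30-13:00, 14:30-14:45.
Yuki ∩ Elena ∩ Beatriz ∩ Tomás: 08:15-10:15, 10:30-13:00, 14:30-14:45.
Yuki ∩ Elena ∩ Beatriz ∩ Tomás ∩ Nadia: 08:30-10:15, 10:30-13:00, 14:30-14:45.
Yuki ∩ Elena ∩ Beatriz ∩ Tomás ∩ Nadia ∩ Zara: 08:30-10:15, 10:30-13:00, 14:30-14:45.
Yuki ∩ Elena ∩ Beatriz ∩ Tomás ∩ Nadia ∩ Zara ∩ Nikolai: 08:30-10:15, 10:30-13:00, 14:30-14:45.
Those are the intersection windows.
The first common window of at least 30 minutes is 08:30-10:15, so the earliest start is 08:30.

08:30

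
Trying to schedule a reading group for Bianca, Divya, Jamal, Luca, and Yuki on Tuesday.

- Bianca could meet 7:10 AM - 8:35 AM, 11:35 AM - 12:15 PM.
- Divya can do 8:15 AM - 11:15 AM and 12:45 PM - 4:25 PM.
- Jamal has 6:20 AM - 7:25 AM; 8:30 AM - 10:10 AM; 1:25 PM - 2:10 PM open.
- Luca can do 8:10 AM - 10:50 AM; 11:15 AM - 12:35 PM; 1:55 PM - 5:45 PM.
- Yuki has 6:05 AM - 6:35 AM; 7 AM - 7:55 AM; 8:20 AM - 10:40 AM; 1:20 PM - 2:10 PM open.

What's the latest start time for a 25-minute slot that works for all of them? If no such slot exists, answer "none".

none

Bianca ∩ Divya: 08:15-08:35.
Bianca ∩ Divya ∩ Jamal: 08:30-08:35.
Bianca ∩ Divya ∩ Jamal ∩ Luca: 08:30-08:35.
Bianca ∩ Divya ∩ Jamal ∩ Luca ∩ Yuki: 08:30-08:35.
Those are the intersection windows.
No common window is at least 25 minutes long.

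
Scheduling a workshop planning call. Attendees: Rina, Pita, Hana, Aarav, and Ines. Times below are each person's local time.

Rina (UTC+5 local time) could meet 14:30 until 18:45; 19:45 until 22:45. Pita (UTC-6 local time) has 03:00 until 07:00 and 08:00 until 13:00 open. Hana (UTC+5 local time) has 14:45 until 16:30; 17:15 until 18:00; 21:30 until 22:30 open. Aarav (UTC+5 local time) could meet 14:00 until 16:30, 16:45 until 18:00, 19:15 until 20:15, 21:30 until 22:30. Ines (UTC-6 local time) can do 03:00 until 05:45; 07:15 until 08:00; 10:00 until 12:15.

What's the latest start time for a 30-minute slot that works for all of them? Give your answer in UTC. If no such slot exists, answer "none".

Rina in UTC: 09:30-13:45, 14:45-17:45 (subtract 5h to convert from UTC+5).
Pita in UTC: 09:00-13:00, 14:00-19:00 (add 6h to convert from UTC-6).
Hana in UTC: 09:45-11:30, 12:15-13:00, 16:30-17:30 (subtract 5h to convert from UTC+5).
Aarav in UTC: 09:00-11:30, 11:45-13:00, 14:15-15:15, 16:30-17:30 (subtract 5h to convert from UTC+5).
Ines in UTC: 09:00-11:45, 13:15-14:00, 16:00-18:15 (add 6h to convert from UTC-6).
Rina ∩ Pita: 09:30-13:00, 14:45-17:45.
Rina ∩ Pita ∩ Hana: 09:45-11:30, 12:15-13:00, 16:30-17:30.
Rina ∩ Pita ∩ Hana ∩ Aarav: 09:45-11:30, 12:15-13:00, 16:30-17:30.
Rina ∩ Pita ∩ Hana ∩ Aarav ∩ Ines: 09:45-11:30, 16:30-17:30.
Those are the intersection windows.
The last common window of at least 30 minutes is 16:30-17:30; a 30-minute meeting can start as late as 17:00 and still end by 17:30.

17:00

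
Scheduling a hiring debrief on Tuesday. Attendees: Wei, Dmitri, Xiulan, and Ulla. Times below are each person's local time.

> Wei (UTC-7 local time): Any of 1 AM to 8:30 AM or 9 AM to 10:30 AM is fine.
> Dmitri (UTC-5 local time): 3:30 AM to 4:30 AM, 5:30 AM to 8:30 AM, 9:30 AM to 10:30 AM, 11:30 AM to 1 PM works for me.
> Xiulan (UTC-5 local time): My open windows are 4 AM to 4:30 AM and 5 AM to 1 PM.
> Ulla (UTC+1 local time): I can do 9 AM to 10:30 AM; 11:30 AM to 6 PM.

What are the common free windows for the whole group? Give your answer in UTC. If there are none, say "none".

09:00-09:30, 10:30-13:30, 14:30-15:30, 16:30-17:00

Wei in UTC: 08:00-15:30, 16:00-17:30 (add 7h to convert from UTC-7).
Dmitri in UTC: 08:30-09:30, 10:30-13:30, 14:30-15:30, 16:30-18:00 (add 5h to convert from UTC-5).
Xiulan in UTC: 09:00-09:30, 10:00-18:00 (add 5h to convert from UTC-5).
Ulla in UTC: 08:00-09:30, 10:30-17:00 (subtract 1h to convert from UTC+1).
Wei ∩ Dmitri: 08:30-09:30, 10:30-13:30, 14:30-15:30, 16:30-17:30.
Wei ∩ Dmitri ∩ Xiulan: 09:00-09:30, 10:30-13:30, 14:30-15:30, 16:30-17:30.
Wei ∩ Dmitri ∩ Xiulan ∩ Ulla: 09:00-09:30, 10:30-13:30, 14:30-15:30, 16:30-17:00.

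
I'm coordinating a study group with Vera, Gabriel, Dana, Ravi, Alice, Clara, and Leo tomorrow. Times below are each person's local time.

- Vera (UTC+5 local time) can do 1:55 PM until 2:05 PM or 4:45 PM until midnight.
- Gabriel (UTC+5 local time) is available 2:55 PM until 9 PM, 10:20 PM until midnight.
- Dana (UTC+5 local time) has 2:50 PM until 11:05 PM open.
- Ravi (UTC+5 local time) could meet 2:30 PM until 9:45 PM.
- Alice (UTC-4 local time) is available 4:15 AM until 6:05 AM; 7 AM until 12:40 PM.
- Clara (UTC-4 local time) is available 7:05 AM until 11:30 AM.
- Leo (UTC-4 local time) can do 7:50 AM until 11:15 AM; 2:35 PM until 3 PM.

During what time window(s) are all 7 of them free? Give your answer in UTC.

11:50-15:15

Vera in UTC: 08:55-09:05, 11:45-19:00 (subtract 5h to convert from UTC+5).
Gabriel in UTC: 09:55-16:00, 17:20-19:00 (subtract 5h to convert from UTC+5).
Dana in UTC: 09:50-18:05 (subtract 5h to convert from UTC+5).
Ravi in UTC: 09:30-16:45 (subtract 5h to convert from UTC+5).
Alice in UTC: 08:15-10:05, 11:00-16:40 (add 4h to convert from UTC-4).
Clara in UTC: 11:05-15:30 (add 4h to convert from UTC-4).
Leo in UTC: 11:50-15:15, 18:35-19:00 (add 4h to convert from UTC-4).
Vera ∩ Gabriel: 11:45-16:00, 17:20-19:00.
Vera ∩ Gabriel ∩ Dana: 11:45-16:00, 17:20-18:05.
Vera ∩ Gabriel ∩ Dana ∩ Ravi: 11:45-16:00.
Vera ∩ Gabriel ∩ Dana ∩ Ravi ∩ Alice: 11:45-16:00.
Vera ∩ Gabriel ∩ Dana ∩ Ravi ∩ Alice ∩ Clara: 11:45-15:30.
Vera ∩ Gabriel ∩ Dana ∩ Ravi ∩ Alice ∩ Clara ∩ Leo: 11:50-15:15.
So the common availability across everyone is 11:50-15:15.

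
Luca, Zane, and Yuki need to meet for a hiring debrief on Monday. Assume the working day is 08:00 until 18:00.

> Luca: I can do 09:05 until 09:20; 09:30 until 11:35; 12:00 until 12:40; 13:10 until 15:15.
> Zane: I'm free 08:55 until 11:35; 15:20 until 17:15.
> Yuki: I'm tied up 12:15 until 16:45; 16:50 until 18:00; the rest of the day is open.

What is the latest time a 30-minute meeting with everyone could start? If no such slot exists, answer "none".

11:05

Luca free: 09:05-09:20, 09:30-11:35, 12:00-12:40, 13:10-15:15.
Zane free: 08:55-11:35, 15:20-17:15.
Yuki free: 08:00-12:15, 16:45-16:50 (invert busy blocks within the working day).
Luca ∩ Zane: 09:05-09:20, 09:30-11:35.
Luca ∩ Zane ∩ Yuki: 09:05-09:20, 09:30-11:35.
Those are the intersection windows.
The last common window of at least 30 minutes is 09:30-11:35; a 30-minute meeting can start as late as 11:05 and still end by 11:35.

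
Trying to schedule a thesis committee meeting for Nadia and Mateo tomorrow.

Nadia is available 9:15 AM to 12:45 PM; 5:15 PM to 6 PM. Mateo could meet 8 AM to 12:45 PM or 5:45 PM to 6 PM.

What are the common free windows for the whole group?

Nadia ∩ Mateo: 09:15-12:45, 17:45-18:00.

09:15-12:45, 17:45-18:00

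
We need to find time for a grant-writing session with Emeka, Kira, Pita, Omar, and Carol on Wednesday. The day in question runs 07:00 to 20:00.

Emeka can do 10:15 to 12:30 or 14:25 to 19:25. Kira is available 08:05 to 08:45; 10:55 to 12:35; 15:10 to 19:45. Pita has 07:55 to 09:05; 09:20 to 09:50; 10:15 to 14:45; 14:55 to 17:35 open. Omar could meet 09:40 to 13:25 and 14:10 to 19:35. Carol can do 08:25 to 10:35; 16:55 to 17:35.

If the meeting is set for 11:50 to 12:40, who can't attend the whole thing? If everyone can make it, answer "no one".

Carol, Emeka, Kira

Emeka: not fully free for 11:50-12:40. Kira: not fully free for 11:50-12:40. Pita: free for 11:50-12:40. Omar: free for 11:50-12:40. Carol: not fully free for 11:50-12:40.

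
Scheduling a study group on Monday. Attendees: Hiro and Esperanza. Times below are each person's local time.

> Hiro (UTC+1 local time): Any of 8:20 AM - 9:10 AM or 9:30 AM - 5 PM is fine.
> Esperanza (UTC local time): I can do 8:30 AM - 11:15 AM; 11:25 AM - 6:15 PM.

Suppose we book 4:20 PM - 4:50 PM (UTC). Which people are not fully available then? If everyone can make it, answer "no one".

Hiro in UTC: 07:20-08:10, 08:30-16:00 (subtract 1h to convert from UTC+1).
Esperanza in UTC: 08:30-11:15, 11:25-18:15.
Hiro: not fully free for 16:20-16:50. Esperanza: free for 16:20-16:50.

Hiro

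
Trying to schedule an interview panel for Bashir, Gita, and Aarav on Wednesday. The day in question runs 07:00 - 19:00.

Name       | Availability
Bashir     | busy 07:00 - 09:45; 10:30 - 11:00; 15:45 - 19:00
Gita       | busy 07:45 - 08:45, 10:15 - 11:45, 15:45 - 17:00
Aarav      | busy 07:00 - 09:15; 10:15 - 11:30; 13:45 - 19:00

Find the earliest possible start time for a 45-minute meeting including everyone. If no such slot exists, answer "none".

11:45

Bashir free: 09:45-10:30, 11:00-15:45 (invert busy blocks within the working day).
Gita free: 07:00-07:45, 08:45-10:15, 11:45-15:45, 17:00-19:00 (invert busy blocks within the working day).
Aarav free: 09:15-10:15, 11:30-13:45 (invert busy blocks within the working day).
Bashir ∩ Gita: 09:45-10:15, 11:45-15:45.
Bashir ∩ Gita ∩ Aarav: 09:45-10:15, 11:45-13:45.
The first common window of at least 45 minutes is 11:45-13:45, so the earliest start is 11:45.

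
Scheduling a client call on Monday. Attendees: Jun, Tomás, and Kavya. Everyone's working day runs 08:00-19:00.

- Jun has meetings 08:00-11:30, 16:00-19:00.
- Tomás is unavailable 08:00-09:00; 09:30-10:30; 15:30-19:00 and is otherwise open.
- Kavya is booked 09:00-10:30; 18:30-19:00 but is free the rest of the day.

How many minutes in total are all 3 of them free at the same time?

Jun free: 11:30-16:00 (invert busy blocks within the working day).
Tomás free: 09:00-09:30, 10:30-15:30 (invert busy blocks within the working day).
Kavya free: 08:00-09:00, 10:30-18:30 (invert busy blocks within the working day).
Jun ∩ Tomás: 11:30-15:30.
Jun ∩ Tomás ∩ Kavya: 11:30-15:30.
That's a single block of 240 minutes.

240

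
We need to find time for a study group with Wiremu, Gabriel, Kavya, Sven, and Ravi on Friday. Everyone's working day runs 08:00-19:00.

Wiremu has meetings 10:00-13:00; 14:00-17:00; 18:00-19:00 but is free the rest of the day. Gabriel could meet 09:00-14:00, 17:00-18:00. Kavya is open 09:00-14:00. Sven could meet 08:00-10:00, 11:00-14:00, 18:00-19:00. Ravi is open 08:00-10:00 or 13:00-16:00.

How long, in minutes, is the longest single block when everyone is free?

Wiremu free: 08:00-10:00, 13:00-14:00, 17:00-18:00 (invert busy blocks within the working day).
Gabriel free: 09:00-14:00, 17:00-18:00.
Kavya free: 09:00-14:00.
Sven free: 08:00-10:00, 11:00-14:00, 18:00-19:00.
Ravi free: 08:00-10:00, 13:00-16:00.
Wiremu ∩ Gabriel: 09:00-10:00, 13:00-14:00, 17:00-18:00.
Wiremu ∩ Gabriel ∩ Kavya: 09:00-10:00, 13:00-14:00.
Wiremu ∩ Gabriel ∩ Kavya ∩ Sven: 09:00-10:00, 13:00-14:00.
Wiremu ∩ Gabriel ∩ Kavya ∩ Sven ∩ Ravi: 09:00-10:00, 13:00-14:00.
Those are the intersection windows.
The longest is 09:00-10:00 at 60 minutes.

60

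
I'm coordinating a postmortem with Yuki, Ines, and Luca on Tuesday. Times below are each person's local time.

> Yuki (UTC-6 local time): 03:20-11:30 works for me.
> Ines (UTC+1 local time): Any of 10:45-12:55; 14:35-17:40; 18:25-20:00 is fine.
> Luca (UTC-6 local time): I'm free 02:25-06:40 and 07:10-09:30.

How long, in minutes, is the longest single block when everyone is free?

130

Yuki in UTC: 09:20-17:30 (add 6h to convert from UTC-6).
Ines in UTC: 09:45-11:55, 13:35-16:40, 17:25-19:00 (subtract 1h to convert from UTC+1).
Luca in UTC: 08:25-12:40, 13:10-15:30 (add 6h to convert from UTC-6).
Yuki ∩ Ines: 09:45-11:55, 13:35-16:40, 17:25-17:30.
Yuki ∩ Ines ∩ Luca: 09:45-11:55, 13:35-15:30.
The longest is 09:45-11:55 at 130 minutes.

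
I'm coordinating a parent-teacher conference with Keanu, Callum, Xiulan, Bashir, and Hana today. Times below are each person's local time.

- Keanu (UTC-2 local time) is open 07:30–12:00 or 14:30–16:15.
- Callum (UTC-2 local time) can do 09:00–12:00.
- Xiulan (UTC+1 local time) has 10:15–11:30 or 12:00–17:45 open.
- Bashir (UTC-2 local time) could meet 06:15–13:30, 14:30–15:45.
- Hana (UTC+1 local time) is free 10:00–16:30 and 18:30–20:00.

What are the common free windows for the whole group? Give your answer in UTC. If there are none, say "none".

11:00-14:00

Keanu in UTC: 09:30-14:00, 16:30-18:15 (add 2h to convert from UTC-2).
Callum in UTC: 11:00-14:00 (add 2h to convert from UTC-2).
Xiulan in UTC: 09:15-10:30, 11:00-16:45 (subtract 1h to convert from UTC+1).
Bashir in UTC: 08:15-15:30, 16:30-17:45 (add 2h to convert from UTC-2).
Hana in UTC: 09:00-15:30, 17:30-19:00 (subtract 1h to convert from UTC+1).
Keanu ∩ Callum: 11:00-14:00.
Keanu ∩ Callum ∩ Xiulan: 11:00-14:00.
Keanu ∩ Callum ∩ Xiulan ∩ Bashir: 11:00-14:00.
Keanu ∩ Callum ∩ Xiulan ∩ Bashir ∩ Hana: 11:00-14:00.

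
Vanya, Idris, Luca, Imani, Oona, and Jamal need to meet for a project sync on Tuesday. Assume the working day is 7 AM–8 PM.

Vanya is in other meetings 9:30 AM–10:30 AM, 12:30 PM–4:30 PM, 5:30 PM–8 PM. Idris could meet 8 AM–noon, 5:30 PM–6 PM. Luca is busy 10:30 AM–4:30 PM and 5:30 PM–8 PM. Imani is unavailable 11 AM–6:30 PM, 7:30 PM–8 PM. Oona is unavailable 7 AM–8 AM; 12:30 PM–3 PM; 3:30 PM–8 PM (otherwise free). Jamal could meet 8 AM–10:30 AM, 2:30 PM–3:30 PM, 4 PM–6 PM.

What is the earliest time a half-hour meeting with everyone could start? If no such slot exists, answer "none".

Vanya free: 07:00-09:30, 10:30-12:30, 16:30-17:30 (invert busy blocks within the working day).
Idris free: 08:00-12:00, 17:30-18:00.
Luca free: 07:00-10:30, 16:30-17:30 (invert busy blocks within the working day).
Imani free: 07:00-11:00, 18:30-19:30 (invert busy blocks within the working day).
Oona free: 08:00-12:30, 15:00-15:30 (invert busy blocks within the working day).
Jamal free: 08:00-10:30, 14:30-15:30, 16:00-18:00.
Vanya ∩ Idris: 08:00-09:30, 10:30-12:00.
Vanya ∩ Idris ∩ Luca: 08:00-09:30.
Vanya ∩ Idris ∩ Luca ∩ Imani: 08:00-09:30.
Vanya ∩ Idris ∩ Luca ∩ Imani ∩ Oona: 08:00-09:30.
Vanya ∩ Idris ∩ Luca ∩ Imani ∩ Oona ∩ Jamal: 08:00-09:30.
The first common window of at least 30 minutes is 08:00-09:30, so the earliest start is 08:00.

08:00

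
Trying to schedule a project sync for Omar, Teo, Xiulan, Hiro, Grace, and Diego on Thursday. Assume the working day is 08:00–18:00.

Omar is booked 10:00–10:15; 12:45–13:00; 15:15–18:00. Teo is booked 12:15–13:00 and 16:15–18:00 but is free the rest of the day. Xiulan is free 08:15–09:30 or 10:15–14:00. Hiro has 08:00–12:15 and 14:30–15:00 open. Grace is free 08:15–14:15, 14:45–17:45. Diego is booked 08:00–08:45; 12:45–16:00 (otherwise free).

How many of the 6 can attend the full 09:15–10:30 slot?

4

Omar free: 08:00-10:00, 10:15-12:45, 13:00-15:15 (invert busy blocks within the working day).
Teo free: 08:00-12:15, 13:00-16:15 (invert busy blocks within the working day).
Xiulan free: 08:15-09:30, 10:15-14:00.
Hiro free: 08:00-12:15, 14:30-15:00.
Grace free: 08:15-14:15, 14:45-17:45.
Diego free: 08:45-12:45, 16:00-18:00 (invert busy blocks within the working day).
Teo, Hiro, Grace, and Diego can make the full 09:15-10:30 slot — that's 4.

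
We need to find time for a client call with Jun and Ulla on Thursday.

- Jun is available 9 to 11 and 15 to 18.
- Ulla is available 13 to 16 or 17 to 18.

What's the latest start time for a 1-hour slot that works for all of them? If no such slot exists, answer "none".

17:00

Jun ∩ Ulla: 15:00-16:00, 17:00-18:00.
The last common window of at least 60 minutes is 17:00-18:00; a 60-minute meeting can start as late as 17:00 and still end by 18:00.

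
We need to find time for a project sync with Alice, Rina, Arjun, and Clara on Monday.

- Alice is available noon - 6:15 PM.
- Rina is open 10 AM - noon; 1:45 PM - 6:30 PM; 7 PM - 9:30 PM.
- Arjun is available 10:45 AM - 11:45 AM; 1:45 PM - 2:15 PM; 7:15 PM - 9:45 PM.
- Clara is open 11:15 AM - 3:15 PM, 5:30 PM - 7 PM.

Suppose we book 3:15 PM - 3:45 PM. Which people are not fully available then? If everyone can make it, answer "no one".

Alice: free for 15:15-15:45. Rina: free for 15:15-15:45. Arjun: not fully free for 15:15-15:45. Clara: not fully free for 15:15-15:45.

Arjun, Clara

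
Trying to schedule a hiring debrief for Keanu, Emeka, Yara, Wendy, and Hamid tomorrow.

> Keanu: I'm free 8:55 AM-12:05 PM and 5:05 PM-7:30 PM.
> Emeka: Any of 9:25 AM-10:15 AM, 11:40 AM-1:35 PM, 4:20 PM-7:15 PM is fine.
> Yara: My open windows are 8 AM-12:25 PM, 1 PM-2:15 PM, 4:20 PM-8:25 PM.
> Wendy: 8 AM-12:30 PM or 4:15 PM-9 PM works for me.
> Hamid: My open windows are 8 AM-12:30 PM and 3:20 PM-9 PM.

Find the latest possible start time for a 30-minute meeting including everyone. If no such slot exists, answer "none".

Keanu ∩ Emeka: 09:25-10:15, 11:40-12:05, 17:05-19:15.
Keanu ∩ Emeka ∩ Yara: 09:25-10:15, 11:40-12:05, 17:05-19:15.
Keanu ∩ Emeka ∩ Yara ∩ Wendy: 09:25-10:15, 11:40-12:05, 17:05-19:15.
Keanu ∩ Emeka ∩ Yara ∩ Wendy ∩ Hamid: 09:25-10:15, 11:40-12:05, 17:05-19:15.
The last common window of at least 30 minutes is 17:05-19:15; a 30-minute meeting can start as late as 18:45 and still end by 19:15.

18:45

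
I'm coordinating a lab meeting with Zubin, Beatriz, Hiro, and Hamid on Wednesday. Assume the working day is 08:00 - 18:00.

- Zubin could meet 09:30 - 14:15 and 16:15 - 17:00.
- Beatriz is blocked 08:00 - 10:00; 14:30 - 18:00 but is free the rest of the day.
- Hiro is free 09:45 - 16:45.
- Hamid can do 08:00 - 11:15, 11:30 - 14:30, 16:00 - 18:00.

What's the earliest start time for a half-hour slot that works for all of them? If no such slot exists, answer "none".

10:00

Zubin free: 09:30-14:15, 16:15-17:00.
Beatriz free: 10:00-14:30 (invert busy blocks within the working day).
Hiro free: 09:45-16:45.
Hamid free: 08:00-11:15, 11:30-14:30, 16:00-18:00.
Zubin ∩ Beatriz: 10:00-14:15.
Zubin ∩ Beatriz ∩ Hiro: 10:00-14:15.
Zubin ∩ Beatriz ∩ Hiro ∩ Hamid: 10:00-11:15, 11:30-14:15.
So the common availability across everyone is 10:00-11:15, 11:30-14:15.
The first common window of at least 30 minutes is 10:00-11:15, so the earliest start is 10:00.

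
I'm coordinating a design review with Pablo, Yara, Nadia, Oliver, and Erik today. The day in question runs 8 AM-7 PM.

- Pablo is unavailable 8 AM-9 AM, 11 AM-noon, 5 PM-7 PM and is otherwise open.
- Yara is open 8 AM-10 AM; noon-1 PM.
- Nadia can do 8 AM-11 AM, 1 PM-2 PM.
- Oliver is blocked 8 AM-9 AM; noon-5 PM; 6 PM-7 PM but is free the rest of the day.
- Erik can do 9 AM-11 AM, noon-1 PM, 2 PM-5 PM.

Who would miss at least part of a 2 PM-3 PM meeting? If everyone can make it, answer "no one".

Pablo free: 09:00-11:00, 12:00-17:00 (invert busy blocks within the working day).
Yara free: 08:00-10:00, 12:00-13:00.
Nadia free: 08:00-11:00, 13:00-14:00.
Oliver free: 09:00-12:00, 17:00-18:00 (invert busy blocks within the working day).
Erik free: 09:00-11:00, 12:00-13:00, 14:00-17:00.
Pablo: free for 14:00-15:00. Yara: not fully free for 14:00-15:00. Nadia: not fully free for 14:00-15:00. Oliver: not fully free for 14:00-15:00. Erik: free for 14:00-15:00.

Nadia, Oliver, Yara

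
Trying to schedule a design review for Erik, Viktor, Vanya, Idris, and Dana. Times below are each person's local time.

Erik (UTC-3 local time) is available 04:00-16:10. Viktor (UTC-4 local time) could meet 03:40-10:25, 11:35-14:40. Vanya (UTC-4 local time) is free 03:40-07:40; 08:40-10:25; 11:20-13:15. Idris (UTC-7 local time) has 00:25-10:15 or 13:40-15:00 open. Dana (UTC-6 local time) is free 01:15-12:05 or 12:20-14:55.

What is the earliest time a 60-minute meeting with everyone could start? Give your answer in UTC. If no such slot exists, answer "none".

Erik in UTC: 07:00-19:10 (add 3h to convert from UTC-3).
Viktor in UTC: 07:40-14:25, 15:35-18:40 (add 4h to convert from UTC-4).
Vanya in UTC: 07:40-11:40, 12:40-14:25, 15:20-17:15 (add 4h to convert from UTC-4).
Idris in UTC: 07:25-17:15, 20:40-22:00 (add 7h to convert from UTC-7).
Dana in UTC: 07:15-18:05, 18:20-20:55 (add 6h to convert from UTC-6).
Erik ∩ Viktor: 07:40-14:25, 15:35-18:40.
Erik ∩ Viktor ∩ Vanya: 07:40-11:40, 12:40-14:25, 15:35-17:15.
Erik ∩ Viktor ∩ Vanya ∩ Idris: 07:40-11:40, 12:40-14:25, 15:35-17:15.
Erik ∩ Viktor ∩ Vanya ∩ Idris ∩ Dana: 07:40-11:40, 12:40-14:25, 15:35-17:15.
The first common window of at least 60 minutes is 07:40-11:40, so the earliest start is 07:40.

07:40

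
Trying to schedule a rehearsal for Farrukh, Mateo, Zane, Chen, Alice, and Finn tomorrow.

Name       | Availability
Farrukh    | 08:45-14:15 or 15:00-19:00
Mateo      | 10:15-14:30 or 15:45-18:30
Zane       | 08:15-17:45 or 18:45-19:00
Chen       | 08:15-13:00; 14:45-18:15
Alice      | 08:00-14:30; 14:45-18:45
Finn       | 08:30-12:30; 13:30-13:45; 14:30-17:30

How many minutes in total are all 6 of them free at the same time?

Farrukh ∩ Mateo: 10:15-14:15, 15:45-18:30.
Farrukh ∩ Mateo ∩ Zane: 10:15-14:15, 15:45-17:45.
Farrukh ∩ Mateo ∩ Zane ∩ Chen: 10:15-13:00, 15:45-17:45.
Farrukh ∩ Mateo ∩ Zane ∩ Chen ∩ Alice: 10:15-13:00, 15:45-17:45.
Farrukh ∩ Mateo ∩ Zane ∩ Chen ∩ Alice ∩ Finn: 10:15-12:30, 15:45-17:30.
Summing the common windows: 135 + 105 = 240 minutes.

240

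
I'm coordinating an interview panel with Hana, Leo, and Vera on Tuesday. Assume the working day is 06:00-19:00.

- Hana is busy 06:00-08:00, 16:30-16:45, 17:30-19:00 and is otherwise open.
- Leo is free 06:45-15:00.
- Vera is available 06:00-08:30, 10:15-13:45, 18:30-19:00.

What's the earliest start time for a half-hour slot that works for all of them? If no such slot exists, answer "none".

Hana free: 08:00-16:30, 16:45-17:30 (invert busy blocks within the working day).
Leo free: 06:45-15:00.
Vera free: 06:00-08:30, 10:15-13:45, 18:30-19:00.
Hana ∩ Leo: 08:00-15:00.
Hana ∩ Leo ∩ Vera: 08:00-08:30, 10:15-13:45.
The first common window of at least 30 minutes is 08:00-08:30, so the earliest start is 08:00.

08:00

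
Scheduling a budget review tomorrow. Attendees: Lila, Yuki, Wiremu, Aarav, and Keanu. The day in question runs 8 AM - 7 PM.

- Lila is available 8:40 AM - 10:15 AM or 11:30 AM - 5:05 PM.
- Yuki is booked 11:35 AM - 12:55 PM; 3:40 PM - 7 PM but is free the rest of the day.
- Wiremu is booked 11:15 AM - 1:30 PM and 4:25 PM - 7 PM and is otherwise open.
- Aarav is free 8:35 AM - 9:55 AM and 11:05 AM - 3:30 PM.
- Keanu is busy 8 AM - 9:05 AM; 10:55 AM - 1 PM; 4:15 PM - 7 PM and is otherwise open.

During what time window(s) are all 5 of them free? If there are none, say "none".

Lila free: 08:40-10:15, 11:30-17:05.
Yuki free: 08:00-11:35, 12:55-15:40 (invert busy blocks within the working day).
Wiremu free: 08:00-11:15, 13:30-16:25 (invert busy blocks within the working day).
Aarav free: 08:35-09:55, 11:05-15:30.
Keanu free: 09:05-10:55, 13:00-16:15 (invert busy blocks within the working day).
Lila ∩ Yuki: 08:40-10:15, 11:30-11:35, 12:55-15:40.
Lila ∩ Yuki ∩ Wiremu: 08:40-10:15, 13:30-15:40.
Lila ∩ Yuki ∩ Wiremu ∩ Aarav: 08:40-09:55, 13:30-15:30.
Lila ∩ Yuki ∩ Wiremu ∩ Aarav ∩ Keanu: 09:05-09:55, 13:30-15:30.
So the common availability across everyone is 09:05-09:55, 13:30-15:30.

09:05-09:55, 13:30-15:30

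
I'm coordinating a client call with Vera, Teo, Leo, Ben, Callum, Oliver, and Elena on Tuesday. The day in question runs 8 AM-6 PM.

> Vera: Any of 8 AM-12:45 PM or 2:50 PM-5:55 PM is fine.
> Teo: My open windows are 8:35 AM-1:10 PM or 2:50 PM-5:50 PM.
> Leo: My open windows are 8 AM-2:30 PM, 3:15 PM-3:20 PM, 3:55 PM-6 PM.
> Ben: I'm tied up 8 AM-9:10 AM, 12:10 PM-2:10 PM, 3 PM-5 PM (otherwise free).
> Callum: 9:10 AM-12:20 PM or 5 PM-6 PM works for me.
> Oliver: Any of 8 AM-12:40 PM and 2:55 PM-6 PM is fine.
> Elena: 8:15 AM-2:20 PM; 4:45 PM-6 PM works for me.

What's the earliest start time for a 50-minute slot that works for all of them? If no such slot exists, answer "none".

09:10

Vera free: 08:00-12:45, 14:50-17:55.
Teo free: 08:35-13:10, 14:50-17:50.
Leo free: 08:00-14:30, 15:15-15:20, 15:55-18:00.
Ben free: 09:10-12:10, 14:10-15:00, 17:00-18:00 (invert busy blocks within the working day).
Callum free: 09:10-12:20, 17:00-18:00.
Oliver free: 08:00-12:40, 14:55-18:00.
Elena free: 08:15-14:20, 16:45-18:00.
Vera ∩ Teo: 08:35-12:45, 14:50-17:50.
Vera ∩ Teo ∩ Leo: 08:35-12:45, 15:15-15:20, 15:55-17:50.
Vera ∩ Teo ∩ Leo ∩ Ben: 09:10-12:10, 17:00-17:50.
Vera ∩ Teo ∩ Leo ∩ Ben ∩ Callum: 09:10-12:10, 17:00-17:50.
Vera ∩ Teo ∩ Leo ∩ Ben ∩ Callum ∩ Oliver: 09:10-12:10, 17:00-17:50.
Vera ∩ Teo ∩ Leo ∩ Ben ∩ Callum ∩ Oliver ∩ Elena: 09:10-12:10, 17:00-17:50.
So the common availability across everyone is 09:10-12:10, 17:00-17:50.
The first common window of at least 50 minutes is 09:10-12:10, so the earliest start is 09:10.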